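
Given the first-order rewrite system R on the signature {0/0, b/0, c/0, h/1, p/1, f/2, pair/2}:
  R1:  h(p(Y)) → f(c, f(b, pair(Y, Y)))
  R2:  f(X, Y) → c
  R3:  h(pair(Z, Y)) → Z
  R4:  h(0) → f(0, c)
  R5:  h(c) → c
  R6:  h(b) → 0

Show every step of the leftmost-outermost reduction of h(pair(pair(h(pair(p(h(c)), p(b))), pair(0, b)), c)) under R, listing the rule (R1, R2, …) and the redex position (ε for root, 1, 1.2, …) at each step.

1. h(pair(pair(h(pair(p(h(c)), p(b))), pair(0, b)), c))  →  pair(h(pair(p(h(c)), p(b))), pair(0, b))   [R3 at ε]
2. pair(h(pair(p(h(c)), p(b))), pair(0, b))  →  pair(p(h(c)), pair(0, b))   [R3 at 1]
3. pair(p(h(c)), pair(0, b))  →  pair(p(c), pair(0, b))   [R5 at 1.1]

pair(p(c), pair(0, b))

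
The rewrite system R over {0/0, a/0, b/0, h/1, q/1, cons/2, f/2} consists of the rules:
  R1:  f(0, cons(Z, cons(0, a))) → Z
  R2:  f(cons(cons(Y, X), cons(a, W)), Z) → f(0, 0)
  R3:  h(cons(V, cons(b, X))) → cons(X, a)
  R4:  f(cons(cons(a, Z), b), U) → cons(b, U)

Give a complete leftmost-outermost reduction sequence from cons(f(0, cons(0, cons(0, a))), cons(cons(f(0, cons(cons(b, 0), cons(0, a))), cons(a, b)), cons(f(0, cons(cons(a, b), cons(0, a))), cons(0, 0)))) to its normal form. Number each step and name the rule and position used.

1. cons(f(0, cons(0, cons(0, a))), cons(cons(f(0, cons(cons(b, 0), cons(0, a))), cons(a, b)), cons(f(0, cons(cons(a, b), cons(0, a))), cons(0, 0))))  →  cons(0, cons(cons(f(0, cons(cons(b, 0), cons(0, a))), cons(a, b)), cons(f(0, cons(cons(a, b), cons(0, a))), cons(0, 0))))   [R1 at 1]
2. cons(0, cons(cons(f(0, cons(cons(b, 0), cons(0, a))), cons(a, b)), cons(f(0, cons(cons(a, b), cons(0, a))), cons(0, 0))))  →  cons(0, cons(cons(cons(b, 0), cons(a, b)), cons(f(0, cons(cons(a, b), cons(0, a))), cons(0, 0))))   [R1 at 2.1.1]
3. cons(0, cons(cons(cons(b, 0), cons(a, b)), cons(f(0, cons(cons(a, b), cons(0, a))), cons(0, 0))))  →  cons(0, cons(cons(cons(b, 0), cons(a, b)), cons(cons(a, b), cons(0, 0))))   [R1 at 2.2.1]

cons(0, cons(cons(cons(b, 0), cons(a, b)), cons(cons(a, b), cons(0, 0))))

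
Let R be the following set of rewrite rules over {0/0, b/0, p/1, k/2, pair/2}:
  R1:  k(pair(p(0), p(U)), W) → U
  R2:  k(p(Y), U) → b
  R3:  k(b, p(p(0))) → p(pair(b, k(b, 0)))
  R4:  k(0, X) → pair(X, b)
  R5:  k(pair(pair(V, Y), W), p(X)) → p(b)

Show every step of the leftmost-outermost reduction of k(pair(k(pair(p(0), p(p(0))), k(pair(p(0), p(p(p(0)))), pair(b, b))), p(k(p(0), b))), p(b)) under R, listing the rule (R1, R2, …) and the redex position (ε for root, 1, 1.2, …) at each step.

b

1. k(pair(k(pair(p(0), p(p(0))), k(pair(p(0), p(p(p(0)))), pair(b, b))), p(k(p(0), b))), p(b))  →  k(pair(p(0), p(k(p(0), b))), p(b))   [R1 at 1.1]
2. k(pair(p(0), p(k(p(0), b))), p(b))  →  k(p(0), b)   [R1 at ε]
3. k(p(0), b)  →  b   [R2 at ε]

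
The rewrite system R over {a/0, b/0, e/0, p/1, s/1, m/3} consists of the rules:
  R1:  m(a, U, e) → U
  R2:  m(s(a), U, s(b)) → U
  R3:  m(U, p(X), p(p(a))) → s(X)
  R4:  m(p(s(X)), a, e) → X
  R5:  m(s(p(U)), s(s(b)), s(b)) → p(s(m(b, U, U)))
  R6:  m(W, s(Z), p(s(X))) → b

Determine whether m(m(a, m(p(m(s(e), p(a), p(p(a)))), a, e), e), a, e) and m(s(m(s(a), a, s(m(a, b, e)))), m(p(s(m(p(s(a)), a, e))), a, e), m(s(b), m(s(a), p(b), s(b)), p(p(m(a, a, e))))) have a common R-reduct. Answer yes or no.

Reduce t₁ = m(m(a, m(p(m(s(e), p(a), p(p(a)))), a, e), e), a, e):
1. m(m(a, m(p(m(s(e), p(a), p(p(a)))), a, e), e), a, e)  →  m(m(p(m(s(e), p(a), p(p(a)))), a, e), a, e)   [R1 at 1]
2. m(m(p(m(s(e), p(a), p(p(a)))), a, e), a, e)  →  m(m(p(s(a)), a, e), a, e)   [R3 at 1.1.1]
3. m(m(p(s(a)), a, e), a, e)  →  m(a, a, e)   [R4 at 1]
4. m(a, a, e)  →  a   [R1 at ε]

Reduce t₂ = m(s(m(s(a), a, s(m(a, b, e)))), m(p(s(m(p(s(a)), a, e))), a, e), m(s(b), m(s(a), p(b), s(b)), p(p(m(a, a, e))))):
1. m(s(m(s(a), a, s(m(a, b, e)))), m(p(s(m(p(s(a)), a, e))), a, e), m(s(b), m(s(a), p(b), s(b)), p(p(m(a, a, e)))))  →  m(s(m(s(a), a, s(b))), m(p(s(m(p(s(a)), a, e))), a, e), m(s(b), m(s(a), p(b), s(b)), p(p(m(a, a, e)))))   [R1 at 1.1.3.1]
2. m(s(m(s(a), a, s(b))), m(p(s(m(p(s(a)), a, e))), a, e), m(s(b), m(s(a), p(b), s(b)), p(p(m(a, a, e)))))  →  m(s(a), m(p(s(m(p(s(a)), a, e))), a, e), m(s(b), m(s(a), p(b), s(b)), p(p(m(a, a, e)))))   [R2 at 1.1]
3. m(s(a), m(p(s(m(p(s(a)), a, e))), a, e), m(s(b), m(s(a), p(b), s(b)), p(p(m(a, a, e)))))  →  m(s(a), m(p(s(a)), a, e), m(s(b), m(s(a), p(b), s(b)), p(p(m(a, a, e)))))   [R4 at 2]
4. m(s(a), m(p(s(a)), a, e), m(s(b), m(s(a), p(b), s(b)), p(p(m(a, a, e)))))  →  m(s(a), a, m(s(b), m(s(a), p(b), s(b)), p(p(m(a, a, e)))))   [R4 at 2]
5. m(s(a), a, m(s(b), m(s(a), p(b), s(b)), p(p(m(a, a, e)))))  →  m(s(a), a, m(s(b), p(b), p(p(m(a, a, e)))))   [R2 at 3.2]
6. m(s(a), a, m(s(b), p(b), p(p(m(a, a, e)))))  →  m(s(a), a, m(s(b), p(b), p(p(a))))   [R1 at 3.3.1.1]
7. m(s(a), a, m(s(b), p(b), p(p(a))))  →  m(s(a), a, s(b))   [R3 at 3]
8. m(s(a), a, s(b))  →  a   [R2 at ε]

yes — NF(t₁) = a, NF(t₂) = a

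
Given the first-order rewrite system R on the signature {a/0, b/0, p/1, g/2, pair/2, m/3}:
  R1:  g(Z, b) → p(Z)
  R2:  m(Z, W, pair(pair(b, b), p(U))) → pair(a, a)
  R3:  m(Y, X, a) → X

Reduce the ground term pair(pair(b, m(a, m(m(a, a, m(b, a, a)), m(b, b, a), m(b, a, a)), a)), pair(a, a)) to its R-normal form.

1. pair(pair(b, m(a, m(m(a, a, m(b, a, a)), m(b, b, a), m(b, a, a)), a)), pair(a, a))  →  pair(pair(b, m(m(a, a, m(b, a, a)), m(b, b, a), m(b, a, a))), pair(a, a))   [R3 at 1.2]
2. pair(pair(b, m(m(a, a, m(b, a, a)), m(b, b, a), m(b, a, a))), pair(a, a))  →  pair(pair(b, m(m(a, a, a), m(b, b, a), m(b, a, a))), pair(a, a))   [R3 at 1.2.1.3]
3. pair(pair(b, m(m(a, a, a), m(b, b, a), m(b, a, a))), pair(a, a))  →  pair(pair(b, m(a, m(b, b, a), m(b, a, a))), pair(a, a))   [R3 at 1.2.1]
4. pair(pair(b, m(a, m(b, b, a), m(b, a, a))), pair(a, a))  →  pair(pair(b, m(a, b, m(b, a, a))), pair(a, a))   [R3 at 1.2.2]
5. pair(pair(b, m(a, b, m(b, a, a))), pair(a, a))  →  pair(pair(b, m(a, b, a)), pair(a, a))   [R3 at 1.2.3]
6. pair(pair(b, m(a, b, a)), pair(a, a))  →  pair(pair(b, b), pair(a, a))   [R3 at 1.2]

pair(pair(b, b), pair(a, a))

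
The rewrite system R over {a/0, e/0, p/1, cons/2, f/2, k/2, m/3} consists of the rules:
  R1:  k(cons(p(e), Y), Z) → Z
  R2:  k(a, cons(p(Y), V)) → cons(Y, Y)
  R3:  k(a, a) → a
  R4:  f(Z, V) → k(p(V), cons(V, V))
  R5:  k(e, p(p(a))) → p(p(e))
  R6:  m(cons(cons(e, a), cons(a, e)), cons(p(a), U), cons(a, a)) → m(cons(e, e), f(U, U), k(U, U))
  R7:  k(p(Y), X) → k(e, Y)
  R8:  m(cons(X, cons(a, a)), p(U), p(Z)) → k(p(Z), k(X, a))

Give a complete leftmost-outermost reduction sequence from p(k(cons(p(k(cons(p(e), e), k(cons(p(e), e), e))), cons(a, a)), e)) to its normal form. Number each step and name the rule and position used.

1. p(k(cons(p(k(cons(p(e), e), k(cons(p(e), e), e))), cons(a, a)), e))  →  p(k(cons(p(k(cons(p(e), e), e)), cons(a, a)), e))   [R1 at 1.1.1.1]
2. p(k(cons(p(k(cons(p(e), e), e)), cons(a, a)), e))  →  p(k(cons(p(e), cons(a, a)), e))   [R1 at 1.1.1.1]
3. p(k(cons(p(e), cons(a, a)), e))  →  p(e)   [R1 at 1]

p(e)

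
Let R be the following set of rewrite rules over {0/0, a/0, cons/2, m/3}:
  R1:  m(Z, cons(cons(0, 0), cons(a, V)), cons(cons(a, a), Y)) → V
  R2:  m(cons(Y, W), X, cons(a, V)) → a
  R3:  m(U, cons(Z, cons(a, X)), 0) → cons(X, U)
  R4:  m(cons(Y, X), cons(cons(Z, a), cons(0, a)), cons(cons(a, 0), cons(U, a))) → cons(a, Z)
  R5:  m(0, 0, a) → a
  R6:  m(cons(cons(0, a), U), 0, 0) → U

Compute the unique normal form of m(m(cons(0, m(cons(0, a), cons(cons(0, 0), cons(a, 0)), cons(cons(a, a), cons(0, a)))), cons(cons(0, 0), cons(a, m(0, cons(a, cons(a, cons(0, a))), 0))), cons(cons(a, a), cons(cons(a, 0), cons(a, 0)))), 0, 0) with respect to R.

1. m(m(cons(0, m(cons(0, a), cons(cons(0, 0), cons(a, 0)), cons(cons(a, a), cons(0, a)))), cons(cons(0, 0), cons(a, m(0, cons(a, cons(a, cons(0, a))), 0))), cons(cons(a, a), cons(cons(a, 0), cons(a, 0)))), 0, 0)  →  m(m(0, cons(a, cons(a, cons(0, a))), 0), 0, 0)   [R1 at 1]
2. m(m(0, cons(a, cons(a, cons(0, a))), 0), 0, 0)  →  m(cons(cons(0, a), 0), 0, 0)   [R3 at 1]
3. m(cons(cons(0, a), 0), 0, 0)  →  0   [R6 at ε]

0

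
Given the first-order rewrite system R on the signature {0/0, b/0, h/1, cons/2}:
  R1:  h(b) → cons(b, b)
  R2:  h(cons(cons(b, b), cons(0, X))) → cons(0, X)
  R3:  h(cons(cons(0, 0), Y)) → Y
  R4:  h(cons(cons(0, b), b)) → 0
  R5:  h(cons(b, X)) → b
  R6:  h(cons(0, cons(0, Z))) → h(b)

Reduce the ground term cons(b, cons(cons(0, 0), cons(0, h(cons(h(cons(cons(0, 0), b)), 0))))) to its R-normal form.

1. cons(b, cons(cons(0, 0), cons(0, h(cons(h(cons(cons(0, 0), b)), 0)))))  →  cons(b, cons(cons(0, 0), cons(0, h(cons(b, 0)))))   [R3 at 2.2.2.1.1]
2. cons(b, cons(cons(0, 0), cons(0, h(cons(b, 0)))))  →  cons(b, cons(cons(0, 0), cons(0, b)))   [R5 at 2.2.2]

cons(b, cons(cons(0, 0), cons(0, b)))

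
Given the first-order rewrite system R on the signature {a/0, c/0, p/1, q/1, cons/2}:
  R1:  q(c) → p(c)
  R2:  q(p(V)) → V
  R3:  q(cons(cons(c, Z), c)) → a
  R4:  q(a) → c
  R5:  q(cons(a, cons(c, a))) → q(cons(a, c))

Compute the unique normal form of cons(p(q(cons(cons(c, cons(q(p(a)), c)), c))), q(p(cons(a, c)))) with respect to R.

cons(p(a), cons(a, c))

1. cons(p(q(cons(cons(c, cons(q(p(a)), c)), c))), q(p(cons(a, c))))  →  cons(p(a), q(p(cons(a, c))))   [R3 at 1.1]
2. cons(p(a), q(p(cons(a, c))))  →  cons(p(a), cons(a, c))   [R2 at 2]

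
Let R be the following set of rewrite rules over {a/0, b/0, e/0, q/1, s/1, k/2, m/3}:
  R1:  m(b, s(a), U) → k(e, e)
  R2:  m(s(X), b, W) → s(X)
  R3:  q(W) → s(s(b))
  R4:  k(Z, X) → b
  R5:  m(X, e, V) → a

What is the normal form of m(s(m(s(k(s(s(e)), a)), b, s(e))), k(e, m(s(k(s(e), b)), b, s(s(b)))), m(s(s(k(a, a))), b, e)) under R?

s(s(b))

1. m(s(m(s(k(s(s(e)), a)), b, s(e))), k(e, m(s(k(s(e), b)), b, s(s(b)))), m(s(s(k(a, a))), b, e))  →  m(s(s(k(s(s(e)), a))), k(e, m(s(k(s(e), b)), b, s(s(b)))), m(s(s(k(a, a))), b, e))   [R2 at 1.1]
2. m(s(s(k(s(s(e)), a))), k(e, m(s(k(s(e), b)), b, s(s(b)))), m(s(s(k(a, a))), b, e))  →  m(s(s(b)), k(e, m(s(k(s(e), b)), b, s(s(b)))), m(s(s(k(a, a))), b, e))   [R4 at 1.1.1]
3. m(s(s(b)), k(e, m(s(k(s(e), b)), b, s(s(b)))), m(s(s(k(a, a))), b, e))  →  m(s(s(b)), b, m(s(s(k(a, a))), b, e))   [R4 at 2]
4. m(s(s(b)), b, m(s(s(k(a, a))), b, e))  →  s(s(b))   [R2 at ε]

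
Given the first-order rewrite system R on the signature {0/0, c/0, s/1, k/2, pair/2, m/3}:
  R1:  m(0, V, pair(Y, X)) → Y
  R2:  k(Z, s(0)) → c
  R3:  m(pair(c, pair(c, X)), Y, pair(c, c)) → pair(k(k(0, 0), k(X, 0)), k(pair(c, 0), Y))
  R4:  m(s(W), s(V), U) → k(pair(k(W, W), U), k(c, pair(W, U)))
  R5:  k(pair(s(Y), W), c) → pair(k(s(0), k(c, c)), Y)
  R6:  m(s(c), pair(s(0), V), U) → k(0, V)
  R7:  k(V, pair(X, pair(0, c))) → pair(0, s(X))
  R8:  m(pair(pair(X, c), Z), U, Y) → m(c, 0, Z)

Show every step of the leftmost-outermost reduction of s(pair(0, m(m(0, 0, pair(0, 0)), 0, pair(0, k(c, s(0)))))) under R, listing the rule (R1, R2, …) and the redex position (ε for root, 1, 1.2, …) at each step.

1. s(pair(0, m(m(0, 0, pair(0, 0)), 0, pair(0, k(c, s(0))))))  →  s(pair(0, m(0, 0, pair(0, k(c, s(0))))))   [R1 at 1.2.1]
2. s(pair(0, m(0, 0, pair(0, k(c, s(0))))))  →  s(pair(0, 0))   [R1 at 1.2]

s(pair(0, 0))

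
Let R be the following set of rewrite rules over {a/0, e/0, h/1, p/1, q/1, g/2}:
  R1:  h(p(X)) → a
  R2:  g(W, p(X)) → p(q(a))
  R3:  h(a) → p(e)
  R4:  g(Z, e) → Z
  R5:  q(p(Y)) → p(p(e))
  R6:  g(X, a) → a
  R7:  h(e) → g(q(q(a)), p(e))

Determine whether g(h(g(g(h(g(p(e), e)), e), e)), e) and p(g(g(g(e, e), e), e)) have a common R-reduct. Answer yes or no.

yes — NF(t₁) = p(e), NF(t₂) = p(e)

Reduce t₁ = g(h(g(g(h(g(p(e), e)), e), e)), e):
1. g(h(g(g(h(g(p(e), e)), e), e)), e)  →  h(g(g(h(g(p(e), e)), e), e))   [R4 at ε]
2. h(g(g(h(g(p(e), e)), e), e))  →  h(g(h(g(p(e), e)), e))   [R4 at 1]
3. h(g(h(g(p(e), e)), e))  →  h(h(g(p(e), e)))   [R4 at 1]
4. h(h(g(p(e), e)))  →  h(h(p(e)))   [R4 at 1.1]
5. h(h(p(e)))  →  h(a)   [R1 at 1]
6. h(a)  →  p(e)   [R3 at ε]

Reduce t₂ = p(g(g(g(e, e), e), e)):
1. p(g(g(g(e, e), e), e))  →  p(g(g(e, e), e))   [R4 at 1]
2. p(g(g(e, e), e))  →  p(g(e, e))   [R4 at 1]
3. p(g(e, e))  →  p(e)   [R4 at 1]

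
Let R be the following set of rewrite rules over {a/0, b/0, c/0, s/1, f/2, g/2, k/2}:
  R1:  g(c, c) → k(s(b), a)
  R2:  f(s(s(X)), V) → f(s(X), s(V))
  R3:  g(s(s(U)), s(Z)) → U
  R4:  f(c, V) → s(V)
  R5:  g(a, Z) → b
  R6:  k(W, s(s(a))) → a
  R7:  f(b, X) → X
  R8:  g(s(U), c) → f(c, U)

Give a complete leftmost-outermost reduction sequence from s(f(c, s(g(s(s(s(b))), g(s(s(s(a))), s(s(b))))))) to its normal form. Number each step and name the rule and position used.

1. s(f(c, s(g(s(s(s(b))), g(s(s(s(a))), s(s(b)))))))  →  s(s(s(g(s(s(s(b))), g(s(s(s(a))), s(s(b)))))))   [R4 at 1]
2. s(s(s(g(s(s(s(b))), g(s(s(s(a))), s(s(b)))))))  →  s(s(s(g(s(s(s(b))), s(a)))))   [R3 at 1.1.1.2]
3. s(s(s(g(s(s(s(b))), s(a)))))  →  s(s(s(s(b))))   [R3 at 1.1.1]

s(s(s(s(b))))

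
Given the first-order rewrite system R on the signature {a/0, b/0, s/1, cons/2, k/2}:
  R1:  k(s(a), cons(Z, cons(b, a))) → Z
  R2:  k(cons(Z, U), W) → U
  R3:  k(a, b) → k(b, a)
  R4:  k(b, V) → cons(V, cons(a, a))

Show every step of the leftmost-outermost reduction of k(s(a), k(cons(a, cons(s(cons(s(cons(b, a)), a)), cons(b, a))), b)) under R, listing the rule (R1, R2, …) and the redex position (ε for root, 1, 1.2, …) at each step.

s(cons(s(cons(b, a)), a))

1. k(s(a), k(cons(a, cons(s(cons(s(cons(b, a)), a)), cons(b, a))), b))  →  k(s(a), cons(s(cons(s(cons(b, a)), a)), cons(b, a)))   [R2 at 2]
2. k(s(a), cons(s(cons(s(cons(b, a)), a)), cons(b, a)))  →  s(cons(s(cons(b, a)), a))   [R1 at ε]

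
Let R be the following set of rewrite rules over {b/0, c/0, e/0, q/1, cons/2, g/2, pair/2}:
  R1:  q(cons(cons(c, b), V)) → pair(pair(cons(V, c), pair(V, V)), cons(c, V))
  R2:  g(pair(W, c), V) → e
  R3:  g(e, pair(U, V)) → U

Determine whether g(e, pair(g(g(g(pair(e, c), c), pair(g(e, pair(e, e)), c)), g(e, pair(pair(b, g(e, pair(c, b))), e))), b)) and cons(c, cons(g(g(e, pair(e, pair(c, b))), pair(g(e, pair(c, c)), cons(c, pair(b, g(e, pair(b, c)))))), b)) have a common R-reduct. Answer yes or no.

no — NF(t₁) = b, NF(t₂) = cons(c, cons(c, b))

Reduce t₁ = g(e, pair(g(g(g(pair(e, c), c), pair(g(e, pair(e, e)), c)), g(e, pair(pair(b, g(e, pair(c, b))), e))), b)):
1. g(e, pair(g(g(g(pair(e, c), c), pair(g(e, pair(e, e)), c)), g(e, pair(pair(b, g(e, pair(c, b))), e))), b))  →  g(g(g(pair(e, c), c), pair(g(e, pair(e, e)), c)), g(e, pair(pair(b, g(e, pair(c, b))), e)))   [R3 at ε]
2. g(g(g(pair(e, c), c), pair(g(e, pair(e, e)), c)), g(e, pair(pair(b, g(e, pair(c, b))), e)))  →  g(g(e, pair(g(e, pair(e, e)), c)), g(e, pair(pair(b, g(e, pair(c, b))), e)))   [R2 at 1.1]
3. g(g(e, pair(g(e, pair(e, e)), c)), g(e, pair(pair(b, g(e, pair(c, b))), e)))  →  g(g(e, pair(e, e)), g(e, pair(pair(b, g(e, pair(c, b))), e)))   [R3 at 1]
4. g(g(e, pair(e, e)), g(e, pair(pair(b, g(e, pair(c, b))), e)))  →  g(e, g(e, pair(pair(b, g(e, pair(c, b))), e)))   [R3 at 1]
5. g(e, g(e, pair(pair(b, g(e, pair(c, b))), e)))  →  g(e, pair(b, g(e, pair(c, b))))   [R3 at 2]
6. g(e, pair(b, g(e, pair(c, b))))  →  b   [R3 at ε]

Reduce t₂ = cons(c, cons(g(g(e, pair(e, pair(c, b))), pair(g(e, pair(c, c)), cons(c, pair(b, g(e, pair(b, c)))))), b)):
1. cons(c, cons(g(g(e, pair(e, pair(c, b))), pair(g(e, pair(c, c)), cons(c, pair(b, g(e, pair(b, c)))))), b))  →  cons(c, cons(g(e, pair(g(e, pair(c, c)), cons(c, pair(b, g(e, pair(b, c)))))), b))   [R3 at 2.1.1]
2. cons(c, cons(g(e, pair(g(e, pair(c, c)), cons(c, pair(b, g(e, pair(b, c)))))), b))  →  cons(c, cons(g(e, pair(c, c)), b))   [R3 at 2.1]
3. cons(c, cons(g(e, pair(c, c)), b))  →  cons(c, cons(c, b))   [R3 at 2.1]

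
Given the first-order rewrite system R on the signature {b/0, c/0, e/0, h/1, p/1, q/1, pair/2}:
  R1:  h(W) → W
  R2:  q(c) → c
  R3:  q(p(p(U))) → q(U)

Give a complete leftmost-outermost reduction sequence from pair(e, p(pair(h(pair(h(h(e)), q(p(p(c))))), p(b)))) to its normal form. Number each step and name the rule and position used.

1. pair(e, p(pair(h(pair(h(h(e)), q(p(p(c))))), p(b))))  →  pair(e, p(pair(pair(h(h(e)), q(p(p(c)))), p(b))))   [R1 at 2.1.1]
2. pair(e, p(pair(pair(h(h(e)), q(p(p(c)))), p(b))))  →  pair(e, p(pair(pair(h(e), q(p(p(c)))), p(b))))   [R1 at 2.1.1.1]
3. pair(e, p(pair(pair(h(e), q(p(p(c)))), p(b))))  →  pair(e, p(pair(pair(e, q(p(p(c)))), p(b))))   [R1 at 2.1.1.1]
4. pair(e, p(pair(pair(e, q(p(p(c)))), p(b))))  →  pair(e, p(pair(pair(e, q(c)), p(b))))   [R3 at 2.1.1.2]
5. pair(e, p(pair(pair(e, q(c)), p(b))))  →  pair(e, p(pair(pair(e, c), p(b))))   [R2 at 2.1.1.2]

pair(e, p(pair(pair(e, c), p(b))))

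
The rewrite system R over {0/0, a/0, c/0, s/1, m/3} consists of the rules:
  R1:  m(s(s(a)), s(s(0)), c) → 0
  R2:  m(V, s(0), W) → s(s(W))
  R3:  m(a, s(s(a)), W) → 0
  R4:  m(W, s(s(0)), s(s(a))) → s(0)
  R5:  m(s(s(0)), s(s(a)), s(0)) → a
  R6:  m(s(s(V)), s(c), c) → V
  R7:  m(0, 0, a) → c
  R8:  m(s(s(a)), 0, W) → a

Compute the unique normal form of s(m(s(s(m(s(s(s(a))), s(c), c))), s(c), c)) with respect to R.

s(s(a))

1. s(m(s(s(m(s(s(s(a))), s(c), c))), s(c), c))  →  s(m(s(s(s(a))), s(c), c))   [R6 at 1]
2. s(m(s(s(s(a))), s(c), c))  →  s(s(a))   [R6 at 1]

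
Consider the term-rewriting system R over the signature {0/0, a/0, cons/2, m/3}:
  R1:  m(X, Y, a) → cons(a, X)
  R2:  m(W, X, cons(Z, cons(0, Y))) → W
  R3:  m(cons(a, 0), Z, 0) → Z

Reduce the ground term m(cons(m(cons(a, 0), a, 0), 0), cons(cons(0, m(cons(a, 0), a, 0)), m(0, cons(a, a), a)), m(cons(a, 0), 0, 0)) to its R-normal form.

1. m(cons(m(cons(a, 0), a, 0), 0), cons(cons(0, m(cons(a, 0), a, 0)), m(0, cons(a, a), a)), m(cons(a, 0), 0, 0))  →  m(cons(a, 0), cons(cons(0, m(cons(a, 0), a, 0)), m(0, cons(a, a), a)), m(cons(a, 0), 0, 0))   [R3 at 1.1]
2. m(cons(a, 0), cons(cons(0, m(cons(a, 0), a, 0)), m(0, cons(a, a), a)), m(cons(a, 0), 0, 0))  →  m(cons(a, 0), cons(cons(0, a), m(0, cons(a, a), a)), m(cons(a, 0), 0, 0))   [R3 at 2.1.2]
3. m(cons(a, 0), cons(cons(0, a), m(0, cons(a, a), a)), m(cons(a, 0), 0, 0))  →  m(cons(a, 0), cons(cons(0, a), cons(a, 0)), m(cons(a, 0), 0, 0))   [R1 at 2.2]
4. m(cons(a, 0), cons(cons(0, a), cons(a, 0)), m(cons(a, 0), 0, 0))  →  m(cons(a, 0), cons(cons(0, a), cons(a, 0)), 0)   [R3 at 3]
5. m(cons(a, 0), cons(cons(0, a), cons(a, 0)), 0)  →  cons(cons(0, a), cons(a, 0))   [R3 at ε]

cons(cons(0, a), cons(a, 0))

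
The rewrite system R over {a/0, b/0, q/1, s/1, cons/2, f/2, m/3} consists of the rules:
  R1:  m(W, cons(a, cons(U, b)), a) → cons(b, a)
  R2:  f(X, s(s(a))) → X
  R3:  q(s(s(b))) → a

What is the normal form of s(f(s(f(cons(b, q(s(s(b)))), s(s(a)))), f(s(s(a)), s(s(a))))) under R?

1. s(f(s(f(cons(b, q(s(s(b)))), s(s(a)))), f(s(s(a)), s(s(a)))))  →  s(f(s(cons(b, q(s(s(b))))), f(s(s(a)), s(s(a)))))   [R2 at 1.1.1]
2. s(f(s(cons(b, q(s(s(b))))), f(s(s(a)), s(s(a)))))  →  s(f(s(cons(b, a)), f(s(s(a)), s(s(a)))))   [R3 at 1.1.1.2]
3. s(f(s(cons(b, a)), f(s(s(a)), s(s(a)))))  →  s(f(s(cons(b, a)), s(s(a))))   [R2 at 1.2]
4. s(f(s(cons(b, a)), s(s(a))))  →  s(s(cons(b, a)))   [R2 at 1]

s(s(cons(b, a)))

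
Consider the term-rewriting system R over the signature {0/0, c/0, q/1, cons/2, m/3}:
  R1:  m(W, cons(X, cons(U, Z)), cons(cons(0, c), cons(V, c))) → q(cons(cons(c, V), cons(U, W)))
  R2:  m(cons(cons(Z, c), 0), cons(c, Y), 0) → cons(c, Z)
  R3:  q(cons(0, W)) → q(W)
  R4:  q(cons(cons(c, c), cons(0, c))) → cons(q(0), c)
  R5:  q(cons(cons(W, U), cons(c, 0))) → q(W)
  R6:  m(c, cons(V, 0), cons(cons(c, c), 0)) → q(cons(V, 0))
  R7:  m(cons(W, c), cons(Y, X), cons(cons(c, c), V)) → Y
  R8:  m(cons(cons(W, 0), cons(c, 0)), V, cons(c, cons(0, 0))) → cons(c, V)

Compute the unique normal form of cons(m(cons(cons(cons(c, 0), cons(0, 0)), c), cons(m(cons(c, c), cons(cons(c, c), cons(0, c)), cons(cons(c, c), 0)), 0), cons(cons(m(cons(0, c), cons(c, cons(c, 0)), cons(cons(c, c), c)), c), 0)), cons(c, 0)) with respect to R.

cons(cons(c, c), cons(c, 0))

1. cons(m(cons(cons(cons(c, 0), cons(0, 0)), c), cons(m(cons(c, c), cons(cons(c, c), cons(0, c)), cons(cons(c, c), 0)), 0), cons(cons(m(cons(0, c), cons(c, cons(c, 0)), cons(cons(c, c), c)), c), 0)), cons(c, 0))  →  cons(m(cons(cons(cons(c, 0), cons(0, 0)), c), cons(cons(c, c), 0), cons(cons(m(cons(0, c), cons(c, cons(c, 0)), cons(cons(c, c), c)), c), 0)), cons(c, 0))   [R7 at 1.2.1]
2. cons(m(cons(cons(cons(c, 0), cons(0, 0)), c), cons(cons(c, c), 0), cons(cons(m(cons(0, c), cons(c, cons(c, 0)), cons(cons(c, c), c)), c), 0)), cons(c, 0))  →  cons(m(cons(cons(cons(c, 0), cons(0, 0)), c), cons(cons(c, c), 0), cons(cons(c, c), 0)), cons(c, 0))   [R7 at 1.3.1.1]
3. cons(m(cons(cons(cons(c, 0), cons(0, 0)), c), cons(cons(c, c), 0), cons(cons(c, c), 0)), cons(c, 0))  →  cons(cons(c, c), cons(c, 0))   [R7 at 1]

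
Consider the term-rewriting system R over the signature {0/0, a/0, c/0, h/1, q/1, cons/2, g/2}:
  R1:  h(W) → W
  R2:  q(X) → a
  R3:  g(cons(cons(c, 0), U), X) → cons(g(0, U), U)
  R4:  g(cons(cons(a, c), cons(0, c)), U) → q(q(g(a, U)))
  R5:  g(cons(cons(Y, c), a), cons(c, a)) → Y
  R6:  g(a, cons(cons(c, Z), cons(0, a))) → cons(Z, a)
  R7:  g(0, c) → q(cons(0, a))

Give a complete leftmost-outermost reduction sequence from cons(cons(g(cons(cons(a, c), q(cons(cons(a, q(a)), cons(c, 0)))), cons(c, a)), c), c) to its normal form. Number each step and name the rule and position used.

1. cons(cons(g(cons(cons(a, c), q(cons(cons(a, q(a)), cons(c, 0)))), cons(c, a)), c), c)  →  cons(cons(g(cons(cons(a, c), a), cons(c, a)), c), c)   [R2 at 1.1.1.2]
2. cons(cons(g(cons(cons(a, c), a), cons(c, a)), c), c)  →  cons(cons(a, c), c)   [R5 at 1.1]

cons(cons(a, c), c)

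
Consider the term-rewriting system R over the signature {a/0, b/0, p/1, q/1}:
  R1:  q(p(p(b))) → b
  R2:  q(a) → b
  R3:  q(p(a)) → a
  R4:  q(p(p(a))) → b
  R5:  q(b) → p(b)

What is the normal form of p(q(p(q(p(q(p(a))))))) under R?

p(a)

1. p(q(p(q(p(q(p(a)))))))  →  p(q(p(q(p(a)))))   [R3 at 1.1.1.1.1]
2. p(q(p(q(p(a)))))  →  p(q(p(a)))   [R3 at 1.1.1]
3. p(q(p(a)))  →  p(a)   [R3 at 1]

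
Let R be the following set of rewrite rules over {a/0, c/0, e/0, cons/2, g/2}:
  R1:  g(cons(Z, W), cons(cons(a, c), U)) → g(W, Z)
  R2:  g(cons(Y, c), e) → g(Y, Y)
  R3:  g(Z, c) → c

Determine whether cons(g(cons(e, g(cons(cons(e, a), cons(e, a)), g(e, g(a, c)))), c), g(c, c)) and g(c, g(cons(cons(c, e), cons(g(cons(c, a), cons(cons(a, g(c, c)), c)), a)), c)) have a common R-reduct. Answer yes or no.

Reduce t₁ = cons(g(cons(e, g(cons(cons(e, a), cons(e, a)), g(e, g(a, c)))), c), g(c, c)):
1. cons(g(cons(e, g(cons(cons(e, a), cons(e, a)), g(e, g(a, c)))), c), g(c, c))  →  cons(c, g(c, c))   [R3 at 1]
2. cons(c, g(c, c))  →  cons(c, c)   [R3 at 2]

Reduce t₂ = g(c, g(cons(cons(c, e), cons(g(cons(c, a), cons(cons(a, g(c, c)), c)), a)), c)):
1. g(c, g(cons(cons(c, e), cons(g(cons(c, a), cons(cons(a, g(c, c)), c)), a)), c))  →  g(c, c)   [R3 at 2]
2. g(c, c)  →  c   [R3 at ε]

no — NF(t₁) = cons(c, c), NF(t₂) = c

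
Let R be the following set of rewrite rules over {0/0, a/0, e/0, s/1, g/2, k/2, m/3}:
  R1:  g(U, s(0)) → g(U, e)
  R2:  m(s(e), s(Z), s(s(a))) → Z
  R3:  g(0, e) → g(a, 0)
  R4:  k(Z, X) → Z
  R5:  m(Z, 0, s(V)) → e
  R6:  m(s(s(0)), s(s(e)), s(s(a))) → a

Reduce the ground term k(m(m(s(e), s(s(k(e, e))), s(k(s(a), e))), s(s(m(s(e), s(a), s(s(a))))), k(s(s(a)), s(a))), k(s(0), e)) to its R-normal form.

1. k(m(m(s(e), s(s(k(e, e))), s(k(s(a), e))), s(s(m(s(e), s(a), s(s(a))))), k(s(s(a)), s(a))), k(s(0), e))  →  m(m(s(e), s(s(k(e, e))), s(k(s(a), e))), s(s(m(s(e), s(a), s(s(a))))), k(s(s(a)), s(a)))   [R4 at ε]
2. m(m(s(e), s(s(k(e, e))), s(k(s(a), e))), s(s(m(s(e), s(a), s(s(a))))), k(s(s(a)), s(a)))  →  m(m(s(e), s(s(e)), s(k(s(a), e))), s(s(m(s(e), s(a), s(s(a))))), k(s(s(a)), s(a)))   [R4 at 1.2.1.1]
3. m(m(s(e), s(s(e)), s(k(s(a), e))), s(s(m(s(e), s(a), s(s(a))))), k(s(s(a)), s(a)))  →  m(m(s(e), s(s(e)), s(s(a))), s(s(m(s(e), s(a), s(s(a))))), k(s(s(a)), s(a)))   [R4 at 1.3.1]
4. m(m(s(e), s(s(e)), s(s(a))), s(s(m(s(e), s(a), s(s(a))))), k(s(s(a)), s(a)))  →  m(s(e), s(s(m(s(e), s(a), s(s(a))))), k(s(s(a)), s(a)))   [R2 at 1]
5. m(s(e), s(s(m(s(e), s(a), s(s(a))))), k(s(s(a)), s(a)))  →  m(s(e), s(s(a)), k(s(s(a)), s(a)))   [R2 at 2.1.1]
6. m(s(e), s(s(a)), k(s(s(a)), s(a)))  →  m(s(e), s(s(a)), s(s(a)))   [R4 at 3]
7. m(s(e), s(s(a)), s(s(a)))  →  s(a)   [R2 at ε]

s(a)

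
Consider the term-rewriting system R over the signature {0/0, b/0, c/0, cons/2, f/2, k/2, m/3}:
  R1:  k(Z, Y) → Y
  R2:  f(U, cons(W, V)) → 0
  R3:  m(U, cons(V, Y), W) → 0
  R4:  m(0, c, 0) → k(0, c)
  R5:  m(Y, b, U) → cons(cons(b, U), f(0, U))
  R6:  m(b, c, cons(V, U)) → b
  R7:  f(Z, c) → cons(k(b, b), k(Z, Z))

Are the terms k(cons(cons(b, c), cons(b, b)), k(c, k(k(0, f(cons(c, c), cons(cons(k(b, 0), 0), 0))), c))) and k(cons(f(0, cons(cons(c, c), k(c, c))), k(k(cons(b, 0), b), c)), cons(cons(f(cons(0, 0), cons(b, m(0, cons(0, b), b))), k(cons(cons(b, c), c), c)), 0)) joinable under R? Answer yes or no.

Reduce t₁ = k(cons(cons(b, c), cons(b, b)), k(c, k(k(0, f(cons(c, c), cons(cons(k(b, 0), 0), 0))), c))):
1. k(cons(cons(b, c), cons(b, b)), k(c, k(k(0, f(cons(c, c), cons(cons(k(b, 0), 0), 0))), c)))  →  k(c, k(k(0, f(cons(c, c), cons(cons(k(b, 0), 0), 0))), c))   [R1 at ε]
2. k(c, k(k(0, f(cons(c, c), cons(cons(k(b, 0), 0), 0))), c))  →  k(k(0, f(cons(c, c), cons(cons(k(b, 0), 0), 0))), c)   [R1 at ε]
3. k(k(0, f(cons(c, c), cons(cons(k(b, 0), 0), 0))), c)  →  c   [R1 at ε]

Reduce t₂ = k(cons(f(0, cons(cons(c, c), k(c, c))), k(k(cons(b, 0), b), c)), cons(cons(f(cons(0, 0), cons(b, m(0, cons(0, b), b))), k(cons(cons(b, c), c), c)), 0)):
1. k(cons(f(0, cons(cons(c, c), k(c, c))), k(k(cons(b, 0), b), c)), cons(cons(f(cons(0, 0), cons(b, m(0, cons(0, b), b))), k(cons(cons(b, c), c), c)), 0))  →  cons(cons(f(cons(0, 0), cons(b, m(0, cons(0, b), b))), k(cons(cons(b, c), c), c)), 0)   [R1 at ε]
2. cons(cons(f(cons(0, 0), cons(b, m(0, cons(0, b), b))), k(cons(cons(b, c), c), c)), 0)  →  cons(cons(0, k(cons(cons(b, c), c), c)), 0)   [R2 at 1.1]
3. cons(cons(0, k(cons(cons(b, c), c), c)), 0)  →  cons(cons(0, c), 0)   [R1 at 1.2]

no — NF(t₁) = c, NF(t₂) = cons(cons(0, c), 0)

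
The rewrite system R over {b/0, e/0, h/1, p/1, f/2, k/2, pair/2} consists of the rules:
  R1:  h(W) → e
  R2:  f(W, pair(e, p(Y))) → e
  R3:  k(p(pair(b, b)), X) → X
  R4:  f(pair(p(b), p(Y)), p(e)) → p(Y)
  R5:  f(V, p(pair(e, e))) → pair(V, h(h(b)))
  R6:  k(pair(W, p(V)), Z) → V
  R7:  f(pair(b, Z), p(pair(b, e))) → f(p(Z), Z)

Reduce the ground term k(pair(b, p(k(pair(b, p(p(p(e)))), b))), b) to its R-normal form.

p(p(e))

1. k(pair(b, p(k(pair(b, p(p(p(e)))), b))), b)  →  k(pair(b, p(p(p(e)))), b)   [R6 at ε]
2. k(pair(b, p(p(p(e)))), b)  →  p(p(e))   [R6 at ε]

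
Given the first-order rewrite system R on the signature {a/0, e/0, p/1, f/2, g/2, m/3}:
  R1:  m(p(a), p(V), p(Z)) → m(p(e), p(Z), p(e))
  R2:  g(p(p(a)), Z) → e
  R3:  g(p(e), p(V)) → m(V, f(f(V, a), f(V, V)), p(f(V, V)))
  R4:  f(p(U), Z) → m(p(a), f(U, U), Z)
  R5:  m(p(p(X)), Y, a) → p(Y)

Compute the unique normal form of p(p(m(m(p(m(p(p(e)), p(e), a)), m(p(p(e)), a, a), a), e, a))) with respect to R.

p(p(p(e)))

1. p(p(m(m(p(m(p(p(e)), p(e), a)), m(p(p(e)), a, a), a), e, a)))  →  p(p(m(m(p(p(p(e))), m(p(p(e)), a, a), a), e, a)))   [R5 at 1.1.1.1.1]
2. p(p(m(m(p(p(p(e))), m(p(p(e)), a, a), a), e, a)))  →  p(p(m(p(m(p(p(e)), a, a)), e, a)))   [R5 at 1.1.1]
3. p(p(m(p(m(p(p(e)), a, a)), e, a)))  →  p(p(m(p(p(a)), e, a)))   [R5 at 1.1.1.1]
4. p(p(m(p(p(a)), e, a)))  →  p(p(p(e)))   [R5 at 1.1]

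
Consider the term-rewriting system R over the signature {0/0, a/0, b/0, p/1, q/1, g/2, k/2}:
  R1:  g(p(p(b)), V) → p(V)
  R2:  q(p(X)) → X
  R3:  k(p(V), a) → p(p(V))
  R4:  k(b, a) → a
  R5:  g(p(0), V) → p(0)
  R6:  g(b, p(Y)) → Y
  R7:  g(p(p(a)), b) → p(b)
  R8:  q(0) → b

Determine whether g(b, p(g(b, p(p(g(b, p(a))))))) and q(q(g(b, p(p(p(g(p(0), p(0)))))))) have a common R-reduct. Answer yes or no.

no — NF(t₁) = p(a), NF(t₂) = p(0)

Reduce t₁ = g(b, p(g(b, p(p(g(b, p(a))))))):
1. g(b, p(g(b, p(p(g(b, p(a)))))))  →  g(b, p(p(g(b, p(a)))))   [R6 at ε]
2. g(b, p(p(g(b, p(a)))))  →  p(g(b, p(a)))   [R6 at ε]
3. p(g(b, p(a)))  →  p(a)   [R6 at 1]

Reduce t₂ = q(q(g(b, p(p(p(g(p(0), p(0)))))))):
1. q(q(g(b, p(p(p(g(p(0), p(0))))))))  →  q(q(p(p(g(p(0), p(0))))))   [R6 at 1.1]
2. q(q(p(p(g(p(0), p(0))))))  →  q(p(g(p(0), p(0))))   [R2 at 1]
3. q(p(g(p(0), p(0))))  →  g(p(0), p(0))   [R2 at ε]
4. g(p(0), p(0))  →  p(0)   [R5 at ε]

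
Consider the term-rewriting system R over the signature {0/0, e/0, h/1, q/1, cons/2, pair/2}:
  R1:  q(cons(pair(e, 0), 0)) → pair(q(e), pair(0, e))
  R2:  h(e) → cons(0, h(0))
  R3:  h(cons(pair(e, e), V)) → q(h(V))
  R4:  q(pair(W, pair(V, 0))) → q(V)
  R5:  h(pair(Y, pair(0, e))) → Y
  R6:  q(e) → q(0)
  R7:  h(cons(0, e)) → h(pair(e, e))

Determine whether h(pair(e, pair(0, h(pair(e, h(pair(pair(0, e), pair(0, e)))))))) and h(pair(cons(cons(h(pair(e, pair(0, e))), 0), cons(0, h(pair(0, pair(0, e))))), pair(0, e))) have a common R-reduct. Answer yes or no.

no — NF(t₁) = e, NF(t₂) = cons(cons(e, 0), cons(0, 0))

Reduce t₁ = h(pair(e, pair(0, h(pair(e, h(pair(pair(0, e), pair(0, e)))))))):
1. h(pair(e, pair(0, h(pair(e, h(pair(pair(0, e), pair(0, e))))))))  →  h(pair(e, pair(0, h(pair(e, pair(0, e))))))   [R5 at 1.2.2.1.2]
2. h(pair(e, pair(0, h(pair(e, pair(0, e))))))  →  h(pair(e, pair(0, e)))   [R5 at 1.2.2]
3. h(pair(e, pair(0, e)))  →  e   [R5 at ε]

Reduce t₂ = h(pair(cons(cons(h(pair(e, pair(0, e))), 0), cons(0, h(pair(0, pair(0, e))))), pair(0, e))):
1. h(pair(cons(cons(h(pair(e, pair(0, e))), 0), cons(0, h(pair(0, pair(0, e))))), pair(0, e)))  →  cons(cons(h(pair(e, pair(0, e))), 0), cons(0, h(pair(0, pair(0, e)))))   [R5 at ε]
2. cons(cons(h(pair(e, pair(0, e))), 0), cons(0, h(pair(0, pair(0, e)))))  →  cons(cons(e, 0), cons(0, h(pair(0, pair(0, e)))))   [R5 at 1.1]
3. cons(cons(e, 0), cons(0, h(pair(0, pair(0, e)))))  →  cons(cons(e, 0), cons(0, 0))   [R5 at 2.2]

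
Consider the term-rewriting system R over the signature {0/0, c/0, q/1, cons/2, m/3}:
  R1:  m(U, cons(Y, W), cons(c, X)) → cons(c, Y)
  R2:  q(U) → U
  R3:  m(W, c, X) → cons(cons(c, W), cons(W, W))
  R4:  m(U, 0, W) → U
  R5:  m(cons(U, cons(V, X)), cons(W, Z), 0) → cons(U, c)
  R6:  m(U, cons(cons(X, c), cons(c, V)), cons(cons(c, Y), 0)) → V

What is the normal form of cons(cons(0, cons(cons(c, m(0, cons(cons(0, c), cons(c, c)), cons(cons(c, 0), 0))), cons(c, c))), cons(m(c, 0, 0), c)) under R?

cons(cons(0, cons(cons(c, c), cons(c, c))), cons(c, c))

1. cons(cons(0, cons(cons(c, m(0, cons(cons(0, c), cons(c, c)), cons(cons(c, 0), 0))), cons(c, c))), cons(m(c, 0, 0), c))  →  cons(cons(0, cons(cons(c, c), cons(c, c))), cons(m(c, 0, 0), c))   [R6 at 1.2.1.2]
2. cons(cons(0, cons(cons(c, c), cons(c, c))), cons(m(c, 0, 0), c))  →  cons(cons(0, cons(cons(c, c), cons(c, c))), cons(c, c))   [R4 at 2.1]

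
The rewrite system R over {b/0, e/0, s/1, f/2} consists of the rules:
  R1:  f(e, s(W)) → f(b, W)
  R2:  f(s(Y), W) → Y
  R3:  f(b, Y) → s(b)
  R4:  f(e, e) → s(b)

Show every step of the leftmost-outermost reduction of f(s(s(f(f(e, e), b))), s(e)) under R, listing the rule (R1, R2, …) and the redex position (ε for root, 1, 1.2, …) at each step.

1. f(s(s(f(f(e, e), b))), s(e))  →  s(f(f(e, e), b))   [R2 at ε]
2. s(f(f(e, e), b))  →  s(f(s(b), b))   [R4 at 1.1]
3. s(f(s(b), b))  →  s(b)   [R2 at 1]

s(b)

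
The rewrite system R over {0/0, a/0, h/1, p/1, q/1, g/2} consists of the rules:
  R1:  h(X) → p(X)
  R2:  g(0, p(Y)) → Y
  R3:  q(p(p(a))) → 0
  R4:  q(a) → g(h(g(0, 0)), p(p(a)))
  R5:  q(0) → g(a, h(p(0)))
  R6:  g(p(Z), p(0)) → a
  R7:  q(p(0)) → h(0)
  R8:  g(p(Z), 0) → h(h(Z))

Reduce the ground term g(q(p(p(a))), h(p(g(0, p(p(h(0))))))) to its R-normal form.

1. g(q(p(p(a))), h(p(g(0, p(p(h(0)))))))  →  g(0, h(p(g(0, p(p(h(0)))))))   [R3 at 1]
2. g(0, h(p(g(0, p(p(h(0)))))))  →  g(0, p(p(g(0, p(p(h(0)))))))   [R1 at 2]
3. g(0, p(p(g(0, p(p(h(0)))))))  →  p(g(0, p(p(h(0)))))   [R2 at ε]
4. p(g(0, p(p(h(0)))))  →  p(p(h(0)))   [R2 at 1]
5. p(p(h(0)))  →  p(p(p(0)))   [R1 at 1.1]

p(p(p(0)))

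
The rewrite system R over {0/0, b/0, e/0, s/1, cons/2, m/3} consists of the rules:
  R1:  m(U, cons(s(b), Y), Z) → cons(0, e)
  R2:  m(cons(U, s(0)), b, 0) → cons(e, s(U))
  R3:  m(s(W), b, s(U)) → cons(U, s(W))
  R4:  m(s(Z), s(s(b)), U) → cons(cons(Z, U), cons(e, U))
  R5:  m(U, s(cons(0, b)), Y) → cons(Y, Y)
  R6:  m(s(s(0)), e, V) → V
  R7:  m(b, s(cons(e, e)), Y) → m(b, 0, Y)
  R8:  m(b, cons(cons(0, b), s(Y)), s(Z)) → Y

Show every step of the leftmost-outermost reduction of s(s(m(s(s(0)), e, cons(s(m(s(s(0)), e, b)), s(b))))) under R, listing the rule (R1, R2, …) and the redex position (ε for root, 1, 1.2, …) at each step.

s(s(cons(s(b), s(b))))

1. s(s(m(s(s(0)), e, cons(s(m(s(s(0)), e, b)), s(b)))))  →  s(s(cons(s(m(s(s(0)), e, b)), s(b))))   [R6 at 1.1]
2. s(s(cons(s(m(s(s(0)), e, b)), s(b))))  →  s(s(cons(s(b), s(b))))   [R6 at 1.1.1.1]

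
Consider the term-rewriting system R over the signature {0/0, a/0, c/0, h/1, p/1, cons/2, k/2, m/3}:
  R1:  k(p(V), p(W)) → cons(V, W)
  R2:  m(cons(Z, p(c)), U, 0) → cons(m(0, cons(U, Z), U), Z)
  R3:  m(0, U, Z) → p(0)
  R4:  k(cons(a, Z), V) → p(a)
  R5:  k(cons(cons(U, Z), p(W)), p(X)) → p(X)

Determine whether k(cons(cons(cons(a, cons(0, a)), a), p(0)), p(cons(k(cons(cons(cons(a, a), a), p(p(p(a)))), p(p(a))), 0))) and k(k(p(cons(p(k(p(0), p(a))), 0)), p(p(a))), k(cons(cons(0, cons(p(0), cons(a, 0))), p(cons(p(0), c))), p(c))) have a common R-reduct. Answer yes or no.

Reduce t₁ = k(cons(cons(cons(a, cons(0, a)), a), p(0)), p(cons(k(cons(cons(cons(a, a), a), p(p(p(a)))), p(p(a))), 0))):
1. k(cons(cons(cons(a, cons(0, a)), a), p(0)), p(cons(k(cons(cons(cons(a, a), a), p(p(p(a)))), p(p(a))), 0)))  →  p(cons(k(cons(cons(cons(a, a), a), p(p(p(a)))), p(p(a))), 0))   [R5 at ε]
2. p(cons(k(cons(cons(cons(a, a), a), p(p(p(a)))), p(p(a))), 0))  →  p(cons(p(p(a)), 0))   [R5 at 1.1]

Reduce t₂ = k(k(p(cons(p(k(p(0), p(a))), 0)), p(p(a))), k(cons(cons(0, cons(p(0), cons(a, 0))), p(cons(p(0), c))), p(c))):
1. k(k(p(cons(p(k(p(0), p(a))), 0)), p(p(a))), k(cons(cons(0, cons(p(0), cons(a, 0))), p(cons(p(0), c))), p(c)))  →  k(cons(cons(p(k(p(0), p(a))), 0), p(a)), k(cons(cons(0, cons(p(0), cons(a, 0))), p(cons(p(0), c))), p(c)))   [R1 at 1]
2. k(cons(cons(p(k(p(0), p(a))), 0), p(a)), k(cons(cons(0, cons(p(0), cons(a, 0))), p(cons(p(0), c))), p(c)))  →  k(cons(cons(p(cons(0, a)), 0), p(a)), k(cons(cons(0, cons(p(0), cons(a, 0))), p(cons(p(0), c))), p(c)))   [R1 at 1.1.1.1]
3. k(cons(cons(p(cons(0, a)), 0), p(a)), k(cons(cons(0, cons(p(0), cons(a, 0))), p(cons(p(0), c))), p(c)))  →  k(cons(cons(p(cons(0, a)), 0), p(a)), p(c))   [R5 at 2]
4. k(cons(cons(p(cons(0, a)), 0), p(a)), p(c))  →  p(c)   [R5 at ε]

no — NF(t₁) = p(cons(p(p(a)), 0)), NF(t₂) = p(c)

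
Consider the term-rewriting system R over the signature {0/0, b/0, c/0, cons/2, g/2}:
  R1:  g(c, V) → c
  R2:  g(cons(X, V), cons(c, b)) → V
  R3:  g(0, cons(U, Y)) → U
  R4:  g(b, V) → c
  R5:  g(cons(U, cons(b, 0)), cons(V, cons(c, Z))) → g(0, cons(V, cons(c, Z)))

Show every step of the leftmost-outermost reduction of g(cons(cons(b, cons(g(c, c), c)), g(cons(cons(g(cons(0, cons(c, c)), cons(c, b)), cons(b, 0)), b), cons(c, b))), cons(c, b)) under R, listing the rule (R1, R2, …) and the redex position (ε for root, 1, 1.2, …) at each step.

b

1. g(cons(cons(b, cons(g(c, c), c)), g(cons(cons(g(cons(0, cons(c, c)), cons(c, b)), cons(b, 0)), b), cons(c, b))), cons(c, b))  →  g(cons(cons(g(cons(0, cons(c, c)), cons(c, b)), cons(b, 0)), b), cons(c, b))   [R2 at ε]
2. g(cons(cons(g(cons(0, cons(c, c)), cons(c, b)), cons(b, 0)), b), cons(c, b))  →  b   [R2 at ε]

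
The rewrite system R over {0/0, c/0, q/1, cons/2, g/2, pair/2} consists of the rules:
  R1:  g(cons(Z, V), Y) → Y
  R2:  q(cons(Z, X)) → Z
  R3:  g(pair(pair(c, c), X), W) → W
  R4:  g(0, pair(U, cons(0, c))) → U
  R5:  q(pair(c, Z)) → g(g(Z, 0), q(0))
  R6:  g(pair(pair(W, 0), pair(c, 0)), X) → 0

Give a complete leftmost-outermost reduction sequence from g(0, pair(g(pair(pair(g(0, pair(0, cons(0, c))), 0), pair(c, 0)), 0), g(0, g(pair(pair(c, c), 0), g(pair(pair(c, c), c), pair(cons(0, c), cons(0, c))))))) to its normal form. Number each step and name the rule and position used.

0

1. g(0, pair(g(pair(pair(g(0, pair(0, cons(0, c))), 0), pair(c, 0)), 0), g(0, g(pair(pair(c, c), 0), g(pair(pair(c, c), c), pair(cons(0, c), cons(0, c)))))))  →  g(0, pair(0, g(0, g(pair(pair(c, c), 0), g(pair(pair(c, c), c), pair(cons(0, c), cons(0, c)))))))   [R6 at 2.1]
2. g(0, pair(0, g(0, g(pair(pair(c, c), 0), g(pair(pair(c, c), c), pair(cons(0, c), cons(0, c)))))))  →  g(0, pair(0, g(0, g(pair(pair(c, c), c), pair(cons(0, c), cons(0, c))))))   [R3 at 2.2.2]
3. g(0, pair(0, g(0, g(pair(pair(c, c), c), pair(cons(0, c), cons(0, c))))))  →  g(0, pair(0, g(0, pair(cons(0, c), cons(0, c)))))   [R3 at 2.2.2]
4. g(0, pair(0, g(0, pair(cons(0, c), cons(0, c)))))  →  g(0, pair(0, cons(0, c)))   [R4 at 2.2]
5. g(0, pair(0, cons(0, c)))  →  0   [R4 at ε]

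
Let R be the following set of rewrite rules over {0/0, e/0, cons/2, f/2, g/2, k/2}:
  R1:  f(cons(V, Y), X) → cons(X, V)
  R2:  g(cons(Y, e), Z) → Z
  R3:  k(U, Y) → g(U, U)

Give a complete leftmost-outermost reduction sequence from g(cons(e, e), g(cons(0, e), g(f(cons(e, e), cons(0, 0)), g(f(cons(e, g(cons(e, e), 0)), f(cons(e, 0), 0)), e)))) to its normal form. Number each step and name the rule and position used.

1. g(cons(e, e), g(cons(0, e), g(f(cons(e, e), cons(0, 0)), g(f(cons(e, g(cons(e, e), 0)), f(cons(e, 0), 0)), e))))  →  g(cons(0, e), g(f(cons(e, e), cons(0, 0)), g(f(cons(e, g(cons(e, e), 0)), f(cons(e, 0), 0)), e)))   [R2 at ε]
2. g(cons(0, e), g(f(cons(e, e), cons(0, 0)), g(f(cons(e, g(cons(e, e), 0)), f(cons(e, 0), 0)), e)))  →  g(f(cons(e, e), cons(0, 0)), g(f(cons(e, g(cons(e, e), 0)), f(cons(e, 0), 0)), e))   [R2 at ε]
3. g(f(cons(e, e), cons(0, 0)), g(f(cons(e, g(cons(e, e), 0)), f(cons(e, 0), 0)), e))  →  g(cons(cons(0, 0), e), g(f(cons(e, g(cons(e, e), 0)), f(cons(e, 0), 0)), e))   [R1 at 1]
4. g(cons(cons(0, 0), e), g(f(cons(e, g(cons(e, e), 0)), f(cons(e, 0), 0)), e))  →  g(f(cons(e, g(cons(e, e), 0)), f(cons(e, 0), 0)), e)   [R2 at ε]
5. g(f(cons(e, g(cons(e, e), 0)), f(cons(e, 0), 0)), e)  →  g(cons(f(cons(e, 0), 0), e), e)   [R1 at 1]
6. g(cons(f(cons(e, 0), 0), e), e)  →  e   [R2 at ε]

e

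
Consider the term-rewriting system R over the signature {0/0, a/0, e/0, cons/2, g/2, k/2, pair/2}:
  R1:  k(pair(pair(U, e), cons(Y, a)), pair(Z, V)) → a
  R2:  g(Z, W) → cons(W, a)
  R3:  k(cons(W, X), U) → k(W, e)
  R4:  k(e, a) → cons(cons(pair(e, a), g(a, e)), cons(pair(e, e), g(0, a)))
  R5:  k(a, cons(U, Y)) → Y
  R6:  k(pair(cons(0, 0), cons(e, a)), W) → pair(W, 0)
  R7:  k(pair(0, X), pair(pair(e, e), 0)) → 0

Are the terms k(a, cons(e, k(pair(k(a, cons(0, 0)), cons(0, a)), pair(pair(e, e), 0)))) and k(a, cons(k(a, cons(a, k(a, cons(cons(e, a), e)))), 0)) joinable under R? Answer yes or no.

Reduce t₁ = k(a, cons(e, k(pair(k(a, cons(0, 0)), cons(0, a)), pair(pair(e, e), 0)))):
1. k(a, cons(e, k(pair(k(a, cons(0, 0)), cons(0, a)), pair(pair(e, e), 0))))  →  k(pair(k(a, cons(0, 0)), cons(0, a)), pair(pair(e, e), 0))   [R5 at ε]
2. k(pair(k(a, cons(0, 0)), cons(0, a)), pair(pair(e, e), 0))  →  k(pair(0, cons(0, a)), pair(pair(e, e), 0))   [R5 at 1.1]
3. k(pair(0, cons(0, a)), pair(pair(e, e), 0))  →  0   [R7 at ε]

Reduce t₂ = k(a, cons(k(a, cons(a, k(a, cons(cons(e, a), e)))), 0)):
1. k(a, cons(k(a, cons(a, k(a, cons(cons(e, a), e)))), 0))  →  0   [R5 at ε]

yes — NF(t₁) = 0, NF(t₂) = 0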